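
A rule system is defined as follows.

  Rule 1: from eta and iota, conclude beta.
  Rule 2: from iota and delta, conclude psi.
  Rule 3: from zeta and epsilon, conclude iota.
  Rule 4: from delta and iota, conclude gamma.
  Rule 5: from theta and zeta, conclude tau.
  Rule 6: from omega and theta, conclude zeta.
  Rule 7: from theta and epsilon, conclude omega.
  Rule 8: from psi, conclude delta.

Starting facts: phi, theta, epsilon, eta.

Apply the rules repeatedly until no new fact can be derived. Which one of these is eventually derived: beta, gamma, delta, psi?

From theta and epsilon, Rule 7 gives omega.
From omega and theta, Rule 6 gives zeta.
zeta and epsilon hold, so iota follows (Rule 3).
eta and iota hold, so beta follows (Rule 1).
gamma would need delta and iota (Rule 4), but delta is never established. psi would need iota and delta (Rule 2), but delta is never established. delta would need psi (Rule 8), but psi is never established.

beta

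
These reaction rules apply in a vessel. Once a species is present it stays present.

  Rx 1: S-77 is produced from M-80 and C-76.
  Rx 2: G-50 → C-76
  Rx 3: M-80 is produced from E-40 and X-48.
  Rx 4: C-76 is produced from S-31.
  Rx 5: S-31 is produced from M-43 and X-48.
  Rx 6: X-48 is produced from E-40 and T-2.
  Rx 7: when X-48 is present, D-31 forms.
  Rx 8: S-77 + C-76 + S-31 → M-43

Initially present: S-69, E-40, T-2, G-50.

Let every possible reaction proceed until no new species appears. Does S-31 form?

No

S-31 would need M-43 and X-48 (Rx 5), but M-43 never forms.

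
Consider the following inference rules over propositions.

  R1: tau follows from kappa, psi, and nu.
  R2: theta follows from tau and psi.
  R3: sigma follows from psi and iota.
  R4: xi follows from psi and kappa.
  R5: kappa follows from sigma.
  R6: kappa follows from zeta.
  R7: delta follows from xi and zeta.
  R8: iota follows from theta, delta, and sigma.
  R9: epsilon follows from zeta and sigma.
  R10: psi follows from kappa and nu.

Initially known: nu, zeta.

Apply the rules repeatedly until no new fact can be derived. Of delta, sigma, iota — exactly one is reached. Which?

delta

zeta holds, so kappa follows (R6).
From kappa and nu, R10 gives psi.
From psi and kappa, R4 gives xi.
xi and zeta hold, so delta follows (R7).
iota would need theta, delta, and sigma (R8), but sigma is never established. sigma would need psi and iota (R3), but iota is never established.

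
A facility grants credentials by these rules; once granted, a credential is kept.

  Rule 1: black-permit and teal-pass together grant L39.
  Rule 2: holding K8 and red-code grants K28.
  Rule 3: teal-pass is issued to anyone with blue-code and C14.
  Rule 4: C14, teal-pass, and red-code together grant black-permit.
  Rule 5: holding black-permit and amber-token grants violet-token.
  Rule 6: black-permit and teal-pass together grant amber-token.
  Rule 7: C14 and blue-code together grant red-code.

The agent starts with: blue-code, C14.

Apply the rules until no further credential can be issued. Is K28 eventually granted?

K28 would need K8 and red-code (Rule 2), but K8 is never granted.

No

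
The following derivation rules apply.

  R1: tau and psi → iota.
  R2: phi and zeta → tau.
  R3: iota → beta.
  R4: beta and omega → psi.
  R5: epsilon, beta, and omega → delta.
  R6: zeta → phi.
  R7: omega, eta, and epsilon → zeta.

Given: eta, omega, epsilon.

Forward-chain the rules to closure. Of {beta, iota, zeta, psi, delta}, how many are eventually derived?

From omega, eta, and epsilon, R7 gives zeta.
beta would need iota (R3), but iota is never established.
iota would need tau and psi (R1), but psi is never established.
zeta: reached.
psi would need beta and omega (R4), but beta is never established.
delta would need epsilon, beta, and omega (R5), but beta is never established.
Reached: zeta — 1 of the 5.

1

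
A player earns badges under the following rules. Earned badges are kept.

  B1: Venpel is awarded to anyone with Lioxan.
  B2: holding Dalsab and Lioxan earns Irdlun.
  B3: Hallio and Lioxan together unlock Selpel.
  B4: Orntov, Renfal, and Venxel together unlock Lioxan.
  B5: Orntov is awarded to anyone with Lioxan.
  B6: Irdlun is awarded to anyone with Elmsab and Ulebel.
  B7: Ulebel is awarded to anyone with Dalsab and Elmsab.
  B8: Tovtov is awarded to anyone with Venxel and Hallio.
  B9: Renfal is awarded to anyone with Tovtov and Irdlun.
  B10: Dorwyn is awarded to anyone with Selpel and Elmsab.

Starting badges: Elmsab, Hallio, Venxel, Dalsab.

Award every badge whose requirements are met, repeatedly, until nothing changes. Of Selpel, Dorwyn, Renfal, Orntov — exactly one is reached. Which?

With Venxel and Hallio, Tovtov is earned (B8).
With Dalsab and Elmsab, Ulebel is earned (B7).
With Elmsab and Ulebel, Irdlun is earned (B6).
With Tovtov and Irdlun, Renfal is earned (B9).
Orntov would need Lioxan (B5), but Lioxan is never earned. Selpel would need Hallio and Lioxan (B3), but Lioxan is never earned. Dorwyn would need Selpel and Elmsab (B10), but Selpel is never earned.

Renfal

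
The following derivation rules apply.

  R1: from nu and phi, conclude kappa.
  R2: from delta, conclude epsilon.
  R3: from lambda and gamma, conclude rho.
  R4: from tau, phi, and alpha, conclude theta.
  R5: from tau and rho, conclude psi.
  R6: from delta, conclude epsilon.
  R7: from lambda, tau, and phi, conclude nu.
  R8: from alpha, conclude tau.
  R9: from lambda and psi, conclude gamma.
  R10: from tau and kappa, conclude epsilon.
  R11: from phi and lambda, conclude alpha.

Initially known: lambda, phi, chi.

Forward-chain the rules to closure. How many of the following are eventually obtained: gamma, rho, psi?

gamma would need lambda and psi (R9), but psi is never established.
rho would need lambda and gamma (R3), but gamma is never established.
psi would need tau and rho (R5), but rho is never established.
None of the 3 are reached.

0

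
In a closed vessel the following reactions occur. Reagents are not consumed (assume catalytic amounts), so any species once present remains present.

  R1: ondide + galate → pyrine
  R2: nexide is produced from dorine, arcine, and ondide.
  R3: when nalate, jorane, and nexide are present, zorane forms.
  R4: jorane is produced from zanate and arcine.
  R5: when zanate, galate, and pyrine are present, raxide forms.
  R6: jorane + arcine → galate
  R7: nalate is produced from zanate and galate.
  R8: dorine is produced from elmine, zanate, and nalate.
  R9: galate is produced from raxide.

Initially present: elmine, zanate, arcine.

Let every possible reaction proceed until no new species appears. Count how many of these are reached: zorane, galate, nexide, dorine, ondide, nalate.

zanate and arcine present → jorane forms (R4).
jorane and arcine present → galate forms (R6).
zanate and galate present → nalate forms (R7).
elmine, zanate, and nalate present → dorine forms (R8).
zorane would need nalate, jorane, and nexide (R3), but nexide never forms.
galate: reached.
nexide would need dorine, arcine, and ondide (R2), but ondide never forms.
dorine: reached.
No rule produces ondide, and it is not given.
nalate: reached.
Reached: galate, dorine, and nalate — 3 of the 6.

3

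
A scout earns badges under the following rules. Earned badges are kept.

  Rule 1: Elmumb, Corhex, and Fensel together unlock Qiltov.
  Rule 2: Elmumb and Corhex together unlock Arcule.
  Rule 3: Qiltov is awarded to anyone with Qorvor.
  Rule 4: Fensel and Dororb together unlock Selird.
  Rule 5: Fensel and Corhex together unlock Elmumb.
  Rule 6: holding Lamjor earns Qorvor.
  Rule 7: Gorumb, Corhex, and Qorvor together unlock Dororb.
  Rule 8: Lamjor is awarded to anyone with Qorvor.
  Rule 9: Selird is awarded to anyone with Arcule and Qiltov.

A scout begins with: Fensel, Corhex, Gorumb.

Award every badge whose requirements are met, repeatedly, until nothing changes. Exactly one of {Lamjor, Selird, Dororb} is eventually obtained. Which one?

With Fensel and Corhex, Elmumb is earned (Rule 5).
With Elmumb, Corhex, and Fensel, Qiltov is earned (Rule 1).
With Elmumb and Corhex, Arcule is earned (Rule 2).
With Arcule and Qiltov, Selird is earned (Rule 9).
Lamjor would need Qorvor (Rule 8), but Qorvor is never earned. Dororb would need Gorumb, Corhex, and Qorvor (Rule 7), but Qorvor is never earned.

Selird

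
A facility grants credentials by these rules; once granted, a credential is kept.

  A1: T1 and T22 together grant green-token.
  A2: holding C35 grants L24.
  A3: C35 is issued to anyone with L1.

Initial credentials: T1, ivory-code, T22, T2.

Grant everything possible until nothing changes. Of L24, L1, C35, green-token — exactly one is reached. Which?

green-token

Holding T1 and T22 grants green-token (A1).
No rule produces L1, and it is not given. L24 would need C35 (A2), but C35 is never granted. C35 would need L1 (A3), but L1 is never granted.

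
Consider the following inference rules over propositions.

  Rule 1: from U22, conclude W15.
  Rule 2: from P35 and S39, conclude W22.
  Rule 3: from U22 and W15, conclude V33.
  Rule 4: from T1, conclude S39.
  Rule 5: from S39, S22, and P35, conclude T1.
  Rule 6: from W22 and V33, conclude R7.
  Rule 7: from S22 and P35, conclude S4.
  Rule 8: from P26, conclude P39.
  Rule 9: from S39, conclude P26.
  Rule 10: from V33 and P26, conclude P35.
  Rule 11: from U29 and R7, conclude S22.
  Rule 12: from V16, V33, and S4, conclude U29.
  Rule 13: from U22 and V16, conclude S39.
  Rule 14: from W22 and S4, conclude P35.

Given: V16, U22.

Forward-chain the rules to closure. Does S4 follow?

No

S4 would need S22 and P35 (Rule 7), but S22 is never established.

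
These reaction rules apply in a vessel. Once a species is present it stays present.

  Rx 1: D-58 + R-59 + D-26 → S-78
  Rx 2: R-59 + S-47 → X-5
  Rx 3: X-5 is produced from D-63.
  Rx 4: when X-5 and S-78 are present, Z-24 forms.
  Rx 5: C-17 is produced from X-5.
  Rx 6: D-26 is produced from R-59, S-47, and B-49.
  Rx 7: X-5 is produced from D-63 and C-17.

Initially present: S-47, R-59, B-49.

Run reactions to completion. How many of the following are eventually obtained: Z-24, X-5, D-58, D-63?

R-59 and S-47 present → X-5 forms (Rx 2).
Z-24 would need X-5 and S-78 (Rx 4), but S-78 never forms.
X-5: reached.
No rule produces D-58, and it is not given.
No rule produces D-63, and it is not given.
Reached: X-5 — 1 of the 4.

1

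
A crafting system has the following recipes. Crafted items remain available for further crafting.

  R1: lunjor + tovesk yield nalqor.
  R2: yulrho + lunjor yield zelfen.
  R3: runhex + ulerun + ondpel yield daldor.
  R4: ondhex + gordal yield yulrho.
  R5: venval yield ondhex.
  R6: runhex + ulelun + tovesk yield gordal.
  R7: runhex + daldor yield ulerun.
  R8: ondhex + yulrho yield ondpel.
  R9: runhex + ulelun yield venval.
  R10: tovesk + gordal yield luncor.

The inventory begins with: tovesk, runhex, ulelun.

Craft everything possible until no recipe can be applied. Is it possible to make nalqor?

No

nalqor would need lunjor and tovesk (R1), but lunjor is never obtained.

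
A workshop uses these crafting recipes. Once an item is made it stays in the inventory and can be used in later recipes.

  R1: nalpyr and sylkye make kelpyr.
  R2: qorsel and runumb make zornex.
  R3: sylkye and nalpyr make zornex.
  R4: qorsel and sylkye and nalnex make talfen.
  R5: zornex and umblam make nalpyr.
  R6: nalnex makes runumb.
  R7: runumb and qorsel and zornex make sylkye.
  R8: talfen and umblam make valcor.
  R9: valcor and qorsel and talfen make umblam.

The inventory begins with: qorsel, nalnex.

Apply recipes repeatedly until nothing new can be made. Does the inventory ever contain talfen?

Using R6, nalnex makes runumb.
qorsel and runumb → zornex (R2).
runumb and qorsel and zornex → sylkye (R7).
qorsel and sylkye and nalnex → talfen (R4).

Yes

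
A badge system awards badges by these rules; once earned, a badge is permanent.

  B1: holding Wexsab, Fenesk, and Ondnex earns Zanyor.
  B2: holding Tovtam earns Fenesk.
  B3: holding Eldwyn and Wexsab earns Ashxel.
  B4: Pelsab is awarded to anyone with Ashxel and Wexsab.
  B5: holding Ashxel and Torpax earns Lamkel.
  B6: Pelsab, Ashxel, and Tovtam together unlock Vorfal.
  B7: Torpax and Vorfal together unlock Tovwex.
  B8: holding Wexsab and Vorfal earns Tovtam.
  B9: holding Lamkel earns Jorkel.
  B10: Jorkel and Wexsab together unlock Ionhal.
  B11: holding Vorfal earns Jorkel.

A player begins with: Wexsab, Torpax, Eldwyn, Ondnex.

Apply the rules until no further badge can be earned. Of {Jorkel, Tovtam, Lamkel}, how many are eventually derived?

2

With Eldwyn and Wexsab, Ashxel is earned (B3).
With Ashxel and Torpax, Lamkel is earned (B5).
With Lamkel, Jorkel is earned (B9).
Jorkel: reached.
Tovtam would need Wexsab and Vorfal (B8), but Vorfal is never earned.
Lamkel: reached.
Reached: Jorkel and Lamkel — 2 of the 3.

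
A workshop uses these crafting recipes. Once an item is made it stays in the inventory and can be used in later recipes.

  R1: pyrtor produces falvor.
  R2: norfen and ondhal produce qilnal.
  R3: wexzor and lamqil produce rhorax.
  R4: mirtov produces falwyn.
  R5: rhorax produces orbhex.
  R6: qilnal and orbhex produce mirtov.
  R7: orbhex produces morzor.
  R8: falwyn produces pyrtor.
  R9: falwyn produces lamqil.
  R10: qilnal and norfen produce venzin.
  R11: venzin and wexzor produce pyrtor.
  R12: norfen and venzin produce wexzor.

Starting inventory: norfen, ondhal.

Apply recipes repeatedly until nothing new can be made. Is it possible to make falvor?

Yes

Using R2, norfen and ondhal make qilnal.
qilnal and norfen → venzin (R10).
Using R12, norfen and venzin make wexzor.
Using R11, venzin and wexzor make pyrtor.
pyrtor → falvor (R1).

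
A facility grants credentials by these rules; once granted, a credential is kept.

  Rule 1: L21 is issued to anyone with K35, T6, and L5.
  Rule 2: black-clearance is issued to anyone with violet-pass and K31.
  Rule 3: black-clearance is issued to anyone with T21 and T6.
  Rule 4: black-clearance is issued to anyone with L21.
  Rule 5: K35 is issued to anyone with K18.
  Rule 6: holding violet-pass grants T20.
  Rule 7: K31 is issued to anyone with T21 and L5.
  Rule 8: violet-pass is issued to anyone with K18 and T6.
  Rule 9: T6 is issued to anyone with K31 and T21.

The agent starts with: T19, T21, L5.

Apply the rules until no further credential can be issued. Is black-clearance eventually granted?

Yes

Holding T21 and L5 grants K31 (Rule 7).
Holding K31 and T21 grants T6 (Rule 9).
Holding T21 and T6 grants black-clearance (Rule 3).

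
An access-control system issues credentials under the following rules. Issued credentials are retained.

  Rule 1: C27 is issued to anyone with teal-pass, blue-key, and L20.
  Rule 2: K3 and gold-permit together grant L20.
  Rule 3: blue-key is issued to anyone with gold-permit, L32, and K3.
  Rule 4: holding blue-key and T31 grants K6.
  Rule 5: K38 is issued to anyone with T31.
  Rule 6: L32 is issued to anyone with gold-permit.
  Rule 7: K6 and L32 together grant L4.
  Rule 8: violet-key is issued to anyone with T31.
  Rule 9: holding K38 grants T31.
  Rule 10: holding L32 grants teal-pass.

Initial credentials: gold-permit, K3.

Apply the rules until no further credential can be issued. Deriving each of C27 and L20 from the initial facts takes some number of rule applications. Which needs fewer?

L20: Holding K3 and gold-permit grants L20 (Rule 2). [1 rule application]
C27: Holding K3 and gold-permit grants L20 (Rule 2). Holding gold-permit grants L32 (Rule 6). Holding gold-permit, L32, and K3 grants blue-key (Rule 3). Holding L32 grants teal-pass (Rule 10). Holding teal-pass, blue-key, and L20 grants C27 (Rule 1). [5 rule applications]
L20 needs fewer.

L20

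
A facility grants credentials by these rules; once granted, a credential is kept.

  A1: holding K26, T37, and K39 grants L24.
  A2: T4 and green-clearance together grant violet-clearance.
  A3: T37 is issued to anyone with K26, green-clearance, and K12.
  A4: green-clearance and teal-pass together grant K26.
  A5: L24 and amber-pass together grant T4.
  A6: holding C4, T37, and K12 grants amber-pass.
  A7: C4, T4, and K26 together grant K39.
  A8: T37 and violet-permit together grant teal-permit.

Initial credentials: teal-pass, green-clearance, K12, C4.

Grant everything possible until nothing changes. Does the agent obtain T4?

No

T4 would need L24 and amber-pass (A5), but L24 is never granted.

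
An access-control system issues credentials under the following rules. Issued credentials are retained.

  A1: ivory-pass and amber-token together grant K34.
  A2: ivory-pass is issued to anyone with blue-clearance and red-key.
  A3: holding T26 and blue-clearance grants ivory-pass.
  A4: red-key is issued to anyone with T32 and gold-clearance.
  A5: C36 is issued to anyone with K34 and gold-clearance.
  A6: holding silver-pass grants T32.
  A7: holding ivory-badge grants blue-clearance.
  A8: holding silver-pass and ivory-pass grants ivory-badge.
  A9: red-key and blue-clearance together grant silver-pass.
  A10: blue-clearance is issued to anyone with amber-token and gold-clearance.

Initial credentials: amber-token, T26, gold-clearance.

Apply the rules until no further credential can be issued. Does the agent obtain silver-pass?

silver-pass would need red-key and blue-clearance (A9), but red-key is never granted.

No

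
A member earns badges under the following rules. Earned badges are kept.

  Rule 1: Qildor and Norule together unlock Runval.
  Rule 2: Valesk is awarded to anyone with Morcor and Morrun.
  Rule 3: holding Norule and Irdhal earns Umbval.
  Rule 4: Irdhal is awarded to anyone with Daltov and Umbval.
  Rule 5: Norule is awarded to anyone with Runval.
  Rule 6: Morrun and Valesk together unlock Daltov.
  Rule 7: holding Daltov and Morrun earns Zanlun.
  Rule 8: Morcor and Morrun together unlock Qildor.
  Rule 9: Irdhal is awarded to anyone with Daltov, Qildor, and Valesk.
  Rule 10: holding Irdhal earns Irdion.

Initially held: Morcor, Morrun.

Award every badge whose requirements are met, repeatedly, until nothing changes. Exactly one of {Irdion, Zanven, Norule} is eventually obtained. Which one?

Irdion

With Morcor and Morrun, Valesk is earned (Rule 2).
With Morcor and Morrun, Qildor is earned (Rule 8).
With Morrun and Valesk, Daltov is earned (Rule 6).
With Daltov, Qildor, and Valesk, Irdhal is earned (Rule 9).
With Irdhal, Irdion is earned (Rule 10).
No rule produces Zanven, and it is not given. Norule would need Runval (Rule 5), but Runval is never earned.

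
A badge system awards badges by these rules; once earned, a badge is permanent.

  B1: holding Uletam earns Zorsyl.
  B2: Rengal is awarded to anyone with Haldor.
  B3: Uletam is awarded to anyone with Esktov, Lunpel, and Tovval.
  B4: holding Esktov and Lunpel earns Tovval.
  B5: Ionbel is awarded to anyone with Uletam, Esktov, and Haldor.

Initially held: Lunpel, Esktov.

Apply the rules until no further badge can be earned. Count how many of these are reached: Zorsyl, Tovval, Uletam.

3

With Esktov and Lunpel, Tovval is earned (B4).
With Esktov, Lunpel, and Tovval, Uletam is earned (B3).
With Uletam, Zorsyl is earned (B1).
Zorsyl: reached.
Tovval: reached.
Uletam: reached.
All 3 are reached.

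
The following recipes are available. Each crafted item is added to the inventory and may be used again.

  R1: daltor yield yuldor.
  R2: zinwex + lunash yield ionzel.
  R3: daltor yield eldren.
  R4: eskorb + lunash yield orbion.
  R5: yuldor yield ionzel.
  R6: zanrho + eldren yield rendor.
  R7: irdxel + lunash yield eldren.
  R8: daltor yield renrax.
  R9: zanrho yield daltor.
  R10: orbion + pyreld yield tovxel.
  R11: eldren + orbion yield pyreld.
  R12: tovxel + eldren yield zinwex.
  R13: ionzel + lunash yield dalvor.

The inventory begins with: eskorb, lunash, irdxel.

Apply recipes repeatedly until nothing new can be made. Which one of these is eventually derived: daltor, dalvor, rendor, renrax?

Using R4, eskorb and lunash make orbion.
Using R7, irdxel and lunash make eldren.
Using R11, eldren and orbion make pyreld.
Using R10, orbion and pyreld make tovxel.
tovxel + eldren → zinwex (R12).
zinwex + lunash → ionzel (R2).
ionzel + lunash → dalvor (R13).
daltor would need zanrho (R9), but zanrho is never obtained. rendor would need zanrho and eldren (R6), but zanrho is never obtained. renrax would need daltor (R8), but daltor is never obtained.

dalvor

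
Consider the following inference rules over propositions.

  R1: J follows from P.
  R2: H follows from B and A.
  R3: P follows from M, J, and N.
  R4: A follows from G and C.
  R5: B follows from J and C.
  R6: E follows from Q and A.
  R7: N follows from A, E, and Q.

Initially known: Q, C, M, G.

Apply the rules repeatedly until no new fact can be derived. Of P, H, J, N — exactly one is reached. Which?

G and C hold, so A follows (R4).
From Q and A, R6 gives E.
From A, E, and Q, R7 gives N.
P would need M, J, and N (R3), but J is never established. H would need B and A (R2), but B is never established. J would need P (R1), but P is never established.

N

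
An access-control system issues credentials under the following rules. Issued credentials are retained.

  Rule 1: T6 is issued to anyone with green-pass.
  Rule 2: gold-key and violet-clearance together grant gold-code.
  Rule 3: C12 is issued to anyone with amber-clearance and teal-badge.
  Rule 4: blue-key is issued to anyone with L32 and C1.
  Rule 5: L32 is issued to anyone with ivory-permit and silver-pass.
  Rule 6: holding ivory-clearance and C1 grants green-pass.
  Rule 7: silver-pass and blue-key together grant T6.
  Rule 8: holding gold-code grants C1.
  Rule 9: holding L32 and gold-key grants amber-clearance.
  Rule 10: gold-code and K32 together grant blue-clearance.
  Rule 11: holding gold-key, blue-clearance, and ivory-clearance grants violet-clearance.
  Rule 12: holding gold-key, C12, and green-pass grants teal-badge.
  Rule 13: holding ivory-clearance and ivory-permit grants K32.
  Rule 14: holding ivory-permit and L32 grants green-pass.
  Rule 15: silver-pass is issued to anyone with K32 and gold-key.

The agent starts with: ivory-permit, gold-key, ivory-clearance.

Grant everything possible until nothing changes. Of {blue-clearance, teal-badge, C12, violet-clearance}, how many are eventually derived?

0

blue-clearance would need gold-code and K32 (Rule 10), but gold-code is never granted.
teal-badge would need gold-key, C12, and green-pass (Rule 12), but C12 is never granted.
C12 would need amber-clearance and teal-badge (Rule 3), but teal-badge is never granted.
violet-clearance would need gold-key, blue-clearance, and ivory-clearance (Rule 11), but blue-clearance is never granted.
None of the 4 are reached.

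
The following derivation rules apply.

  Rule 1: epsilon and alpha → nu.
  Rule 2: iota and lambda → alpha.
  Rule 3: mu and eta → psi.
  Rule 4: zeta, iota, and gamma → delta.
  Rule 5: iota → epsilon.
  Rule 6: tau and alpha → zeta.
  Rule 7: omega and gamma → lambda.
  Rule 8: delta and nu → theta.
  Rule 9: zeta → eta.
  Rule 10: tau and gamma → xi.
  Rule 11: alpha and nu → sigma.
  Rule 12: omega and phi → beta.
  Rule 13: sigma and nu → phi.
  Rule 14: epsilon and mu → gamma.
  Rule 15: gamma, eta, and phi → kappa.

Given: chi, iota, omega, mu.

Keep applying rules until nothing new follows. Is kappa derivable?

No

kappa would need gamma, eta, and phi (Rule 15), but eta is never established.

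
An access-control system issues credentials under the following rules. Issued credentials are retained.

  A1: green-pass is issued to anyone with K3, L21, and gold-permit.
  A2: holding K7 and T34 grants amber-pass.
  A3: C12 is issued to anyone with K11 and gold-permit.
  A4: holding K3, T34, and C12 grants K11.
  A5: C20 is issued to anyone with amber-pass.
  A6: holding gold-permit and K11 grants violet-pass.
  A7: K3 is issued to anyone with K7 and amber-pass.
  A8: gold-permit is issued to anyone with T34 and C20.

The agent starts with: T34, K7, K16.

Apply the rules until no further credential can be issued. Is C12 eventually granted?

C12 would need K11 and gold-permit (A3), but K11 is never granted.

No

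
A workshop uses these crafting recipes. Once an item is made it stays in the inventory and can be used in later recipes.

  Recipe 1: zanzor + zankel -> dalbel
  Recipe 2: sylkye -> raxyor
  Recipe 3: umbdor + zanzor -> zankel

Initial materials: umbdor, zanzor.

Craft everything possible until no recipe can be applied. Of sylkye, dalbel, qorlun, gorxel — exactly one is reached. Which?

dalbel

umbdor + zanzor -> zankel (Recipe 3).
zanzor + zankel -> dalbel (Recipe 1).
No rule produces qorlun, and it is not given. No rule produces gorxel, and it is not given. No rule produces sylkye, and it is not given.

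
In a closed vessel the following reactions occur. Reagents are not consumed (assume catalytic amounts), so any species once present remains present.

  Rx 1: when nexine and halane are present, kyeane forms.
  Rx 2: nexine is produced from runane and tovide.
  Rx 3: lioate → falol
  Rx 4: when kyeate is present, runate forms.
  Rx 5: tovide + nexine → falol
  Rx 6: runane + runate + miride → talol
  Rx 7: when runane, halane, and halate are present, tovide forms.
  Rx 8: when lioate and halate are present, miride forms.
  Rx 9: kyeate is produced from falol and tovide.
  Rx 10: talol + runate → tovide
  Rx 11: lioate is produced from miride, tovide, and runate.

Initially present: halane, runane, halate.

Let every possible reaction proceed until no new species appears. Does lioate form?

lioate would need miride, tovide, and runate (Rx 11), but miride never forms.

No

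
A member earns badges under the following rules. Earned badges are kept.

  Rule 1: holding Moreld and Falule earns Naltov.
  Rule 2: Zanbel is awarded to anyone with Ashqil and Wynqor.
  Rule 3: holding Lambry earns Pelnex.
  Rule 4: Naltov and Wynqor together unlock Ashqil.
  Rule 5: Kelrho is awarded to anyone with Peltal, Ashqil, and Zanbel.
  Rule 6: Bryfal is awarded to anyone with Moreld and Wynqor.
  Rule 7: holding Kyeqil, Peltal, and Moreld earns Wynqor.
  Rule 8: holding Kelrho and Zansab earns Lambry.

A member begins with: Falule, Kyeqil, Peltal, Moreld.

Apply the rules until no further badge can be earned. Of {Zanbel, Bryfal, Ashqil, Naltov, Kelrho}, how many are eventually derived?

With Kyeqil, Peltal, and Moreld, Wynqor is earned (Rule 7).
With Moreld and Falule, Naltov is earned (Rule 1).
With Moreld and Wynqor, Bryfal is earned (Rule 6).
With Naltov and Wynqor, Ashqil is earned (Rule 4).
With Ashqil and Wynqor, Zanbel is earned (Rule 2).
With Peltal, Ashqil, and Zanbel, Kelrho is earned (Rule 5).
Zanbel: reached.
Bryfal: reached.
Ashqil: reached.
Naltov: reached.
Kelrho: reached.
All 5 are reached.

5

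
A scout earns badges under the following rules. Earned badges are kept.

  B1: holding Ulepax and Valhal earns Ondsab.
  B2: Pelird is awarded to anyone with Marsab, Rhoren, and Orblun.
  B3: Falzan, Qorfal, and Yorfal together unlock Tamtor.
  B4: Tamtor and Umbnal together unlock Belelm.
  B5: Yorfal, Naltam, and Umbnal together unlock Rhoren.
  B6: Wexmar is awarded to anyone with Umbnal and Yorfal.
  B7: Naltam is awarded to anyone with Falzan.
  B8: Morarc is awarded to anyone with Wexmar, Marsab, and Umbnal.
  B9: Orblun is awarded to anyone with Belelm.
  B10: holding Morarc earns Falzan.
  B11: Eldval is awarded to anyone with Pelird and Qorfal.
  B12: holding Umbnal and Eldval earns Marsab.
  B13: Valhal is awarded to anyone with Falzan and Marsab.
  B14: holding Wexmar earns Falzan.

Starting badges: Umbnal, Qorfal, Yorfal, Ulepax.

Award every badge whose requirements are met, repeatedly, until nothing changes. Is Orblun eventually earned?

Yes

With Umbnal and Yorfal, Wexmar is earned (B6).
With Wexmar, Falzan is earned (B14).
With Falzan, Qorfal, and Yorfal, Tamtor is earned (B3).
With Tamtor and Umbnal, Belelm is earned (B4).
With Belelm, Orblun is earned (B9).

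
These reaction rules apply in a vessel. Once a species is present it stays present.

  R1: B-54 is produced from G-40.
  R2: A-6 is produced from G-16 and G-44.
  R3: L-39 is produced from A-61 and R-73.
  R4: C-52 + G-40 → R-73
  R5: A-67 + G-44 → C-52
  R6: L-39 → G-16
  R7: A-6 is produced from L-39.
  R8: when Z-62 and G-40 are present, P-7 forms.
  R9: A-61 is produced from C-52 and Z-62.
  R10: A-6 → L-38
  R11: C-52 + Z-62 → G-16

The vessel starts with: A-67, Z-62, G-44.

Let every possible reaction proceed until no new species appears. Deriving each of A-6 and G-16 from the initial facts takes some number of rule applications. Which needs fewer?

G-16: A-67 and G-44 present → C-52 forms (R5). C-52 and Z-62 present → G-16 forms (R11). [2 rule applications]
A-6: A-67 and G-44 present → C-52 forms (R5). C-52 and Z-62 present → G-16 forms (R11). G-16 and G-44 present → A-6 forms (R2). [3 rule applications]
G-16 needs fewer.

G-16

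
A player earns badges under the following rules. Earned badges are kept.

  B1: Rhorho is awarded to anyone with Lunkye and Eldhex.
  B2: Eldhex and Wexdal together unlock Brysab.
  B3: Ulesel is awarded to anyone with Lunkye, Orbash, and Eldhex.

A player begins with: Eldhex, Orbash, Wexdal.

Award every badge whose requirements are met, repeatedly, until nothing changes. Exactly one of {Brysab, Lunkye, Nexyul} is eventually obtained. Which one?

Brysab

With Eldhex and Wexdal, Brysab is earned (B2).
No rule produces Nexyul, and it is not given. No rule produces Lunkye, and it is not given.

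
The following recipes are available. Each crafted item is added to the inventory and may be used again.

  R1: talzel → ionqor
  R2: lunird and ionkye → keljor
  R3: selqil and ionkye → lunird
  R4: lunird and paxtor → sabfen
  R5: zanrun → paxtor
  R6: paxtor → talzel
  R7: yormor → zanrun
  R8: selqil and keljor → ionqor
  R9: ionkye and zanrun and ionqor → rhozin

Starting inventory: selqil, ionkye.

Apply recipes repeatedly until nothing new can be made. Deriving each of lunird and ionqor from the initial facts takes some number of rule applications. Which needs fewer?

lunird

lunird: Using R3, selqil and ionkye make lunird. [1 rule application]
ionqor: Using R3, selqil and ionkye make lunird. Using R2, lunird and ionkye make keljor. Using R8, selqil and keljor make ionqor. [3 rule applications]
lunird needs fewer.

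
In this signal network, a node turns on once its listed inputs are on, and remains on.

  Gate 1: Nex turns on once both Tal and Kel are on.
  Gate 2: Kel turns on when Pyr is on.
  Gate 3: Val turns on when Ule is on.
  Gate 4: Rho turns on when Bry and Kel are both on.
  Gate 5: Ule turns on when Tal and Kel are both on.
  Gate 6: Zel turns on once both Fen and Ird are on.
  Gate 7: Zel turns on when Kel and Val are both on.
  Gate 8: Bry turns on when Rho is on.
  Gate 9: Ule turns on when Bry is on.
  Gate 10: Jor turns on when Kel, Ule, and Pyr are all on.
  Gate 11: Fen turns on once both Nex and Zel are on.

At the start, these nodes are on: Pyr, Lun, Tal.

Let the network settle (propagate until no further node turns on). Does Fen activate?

Yes

Gate 2: Pyr on → Kel on.
Gate 1: Tal and Kel on → Nex on.
Gate 5: Tal and Kel on → Ule on.
Gate 3: Ule on → Val on.
Gate 7: Kel and Val on → Zel on.
Gate 11: Nex and Zel on → Fen on.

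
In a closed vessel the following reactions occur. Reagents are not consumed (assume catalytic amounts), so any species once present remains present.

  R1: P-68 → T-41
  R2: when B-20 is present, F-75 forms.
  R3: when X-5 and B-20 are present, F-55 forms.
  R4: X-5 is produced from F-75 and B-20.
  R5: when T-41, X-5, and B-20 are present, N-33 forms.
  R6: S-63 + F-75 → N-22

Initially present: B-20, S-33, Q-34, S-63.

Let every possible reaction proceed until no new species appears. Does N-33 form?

No

N-33 would need T-41, X-5, and B-20 (R5), but T-41 never forms.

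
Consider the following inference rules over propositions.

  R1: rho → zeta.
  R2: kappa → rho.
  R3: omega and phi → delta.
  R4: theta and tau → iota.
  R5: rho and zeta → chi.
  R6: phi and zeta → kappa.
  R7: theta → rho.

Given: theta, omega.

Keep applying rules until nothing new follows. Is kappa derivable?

No

kappa would need phi and zeta (R6), but phi is never established.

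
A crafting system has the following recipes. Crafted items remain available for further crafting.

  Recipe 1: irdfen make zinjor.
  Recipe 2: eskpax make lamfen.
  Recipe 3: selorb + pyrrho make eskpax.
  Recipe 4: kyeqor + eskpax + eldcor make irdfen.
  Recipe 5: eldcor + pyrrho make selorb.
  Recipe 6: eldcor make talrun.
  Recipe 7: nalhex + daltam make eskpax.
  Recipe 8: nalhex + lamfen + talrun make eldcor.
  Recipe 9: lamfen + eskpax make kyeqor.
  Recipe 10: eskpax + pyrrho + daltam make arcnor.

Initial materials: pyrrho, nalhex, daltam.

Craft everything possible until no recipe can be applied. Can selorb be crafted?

No

selorb would need eldcor and pyrrho (Recipe 5), but eldcor is never obtained.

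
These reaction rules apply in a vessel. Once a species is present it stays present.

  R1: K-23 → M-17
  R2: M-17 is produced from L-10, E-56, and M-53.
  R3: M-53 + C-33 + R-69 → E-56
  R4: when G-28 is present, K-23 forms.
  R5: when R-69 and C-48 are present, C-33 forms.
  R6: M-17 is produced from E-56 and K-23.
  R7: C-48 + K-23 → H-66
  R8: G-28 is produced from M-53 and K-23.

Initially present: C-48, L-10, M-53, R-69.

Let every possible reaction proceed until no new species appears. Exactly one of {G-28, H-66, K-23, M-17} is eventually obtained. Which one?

R-69 and C-48 present → C-33 forms (R5).
M-53, C-33, and R-69 present → E-56 forms (R3).
L-10, E-56, and M-53 present → M-17 forms (R2).
H-66 would need C-48 and K-23 (R7), but K-23 never forms. G-28 would need M-53 and K-23 (R8), but K-23 never forms. K-23 would need G-28 (R4), but G-28 never forms.

M-17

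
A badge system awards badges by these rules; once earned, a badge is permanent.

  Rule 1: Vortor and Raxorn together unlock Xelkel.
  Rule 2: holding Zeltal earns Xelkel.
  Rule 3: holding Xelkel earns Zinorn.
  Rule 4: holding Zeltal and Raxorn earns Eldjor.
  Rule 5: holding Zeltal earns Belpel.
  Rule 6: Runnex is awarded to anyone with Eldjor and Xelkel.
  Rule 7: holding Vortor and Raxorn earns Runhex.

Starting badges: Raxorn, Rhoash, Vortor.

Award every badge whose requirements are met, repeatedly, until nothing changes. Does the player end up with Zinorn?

Yes

With Vortor and Raxorn, Xelkel is earned (Rule 1).
With Xelkel, Zinorn is earned (Rule 3).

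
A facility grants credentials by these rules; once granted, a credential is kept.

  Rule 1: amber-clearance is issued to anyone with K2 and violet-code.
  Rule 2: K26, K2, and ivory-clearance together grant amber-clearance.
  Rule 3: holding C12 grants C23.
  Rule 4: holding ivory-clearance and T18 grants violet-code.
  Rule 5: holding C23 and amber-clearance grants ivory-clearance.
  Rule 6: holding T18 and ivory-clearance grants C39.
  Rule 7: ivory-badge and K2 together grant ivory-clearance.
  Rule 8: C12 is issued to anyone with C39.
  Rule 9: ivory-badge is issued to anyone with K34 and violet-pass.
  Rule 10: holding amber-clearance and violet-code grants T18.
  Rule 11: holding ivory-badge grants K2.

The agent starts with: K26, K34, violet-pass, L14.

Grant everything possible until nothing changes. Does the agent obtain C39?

No

C39 would need T18 and ivory-clearance (Rule 6), but T18 is never granted.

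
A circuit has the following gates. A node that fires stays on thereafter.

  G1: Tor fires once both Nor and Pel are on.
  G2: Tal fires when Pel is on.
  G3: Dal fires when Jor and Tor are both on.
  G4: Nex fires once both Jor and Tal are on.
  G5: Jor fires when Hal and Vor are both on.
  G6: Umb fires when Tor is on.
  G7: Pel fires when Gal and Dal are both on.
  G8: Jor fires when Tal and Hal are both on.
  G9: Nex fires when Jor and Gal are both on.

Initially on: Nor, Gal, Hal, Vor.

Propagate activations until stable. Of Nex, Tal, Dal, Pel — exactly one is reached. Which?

Nex

Hal and Vor are on, so Jor fires (G5).
G9: Jor and Gal on → Nex on.
Dal would need Jor and Tor (G3), but Tor never turns on. Pel would need Gal and Dal (G7), but Dal never turns on. Tal would need Pel (G2), but Pel never turns on.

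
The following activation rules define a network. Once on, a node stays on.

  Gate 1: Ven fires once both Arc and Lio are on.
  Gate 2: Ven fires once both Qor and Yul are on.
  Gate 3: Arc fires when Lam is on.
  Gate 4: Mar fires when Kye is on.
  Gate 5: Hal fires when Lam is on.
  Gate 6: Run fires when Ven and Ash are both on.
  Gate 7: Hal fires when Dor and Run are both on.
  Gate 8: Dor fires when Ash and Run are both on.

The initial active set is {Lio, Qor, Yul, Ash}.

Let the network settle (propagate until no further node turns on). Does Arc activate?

No

Arc would need Lam (Gate 3), but Lam never turns on.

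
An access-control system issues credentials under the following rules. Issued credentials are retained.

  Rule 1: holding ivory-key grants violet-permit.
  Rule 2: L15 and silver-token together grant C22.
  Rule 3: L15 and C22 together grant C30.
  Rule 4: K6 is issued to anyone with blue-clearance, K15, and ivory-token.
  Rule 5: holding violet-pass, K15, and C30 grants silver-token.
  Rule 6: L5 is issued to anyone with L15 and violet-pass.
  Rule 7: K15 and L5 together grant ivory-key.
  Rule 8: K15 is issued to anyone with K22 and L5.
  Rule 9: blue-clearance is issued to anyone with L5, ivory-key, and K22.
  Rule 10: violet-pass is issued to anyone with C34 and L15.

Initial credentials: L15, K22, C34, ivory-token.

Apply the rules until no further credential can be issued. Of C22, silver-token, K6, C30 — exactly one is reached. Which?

K6

Holding C34 and L15 grants violet-pass (Rule 10).
Holding L15 and violet-pass grants L5 (Rule 6).
Holding K22 and L5 grants K15 (Rule 8).
Holding K15 and L5 grants ivory-key (Rule 7).
Holding L5, ivory-key, and K22 grants blue-clearance (Rule 9).
Holding blue-clearance, K15, and ivory-token grants K6 (Rule 4).
silver-token would need violet-pass, K15, and C30 (Rule 5), but C30 is never granted. C30 would need L15 and C22 (Rule 3), but C22 is never granted. C22 would need L15 and silver-token (Rule 2), but silver-token is never granted.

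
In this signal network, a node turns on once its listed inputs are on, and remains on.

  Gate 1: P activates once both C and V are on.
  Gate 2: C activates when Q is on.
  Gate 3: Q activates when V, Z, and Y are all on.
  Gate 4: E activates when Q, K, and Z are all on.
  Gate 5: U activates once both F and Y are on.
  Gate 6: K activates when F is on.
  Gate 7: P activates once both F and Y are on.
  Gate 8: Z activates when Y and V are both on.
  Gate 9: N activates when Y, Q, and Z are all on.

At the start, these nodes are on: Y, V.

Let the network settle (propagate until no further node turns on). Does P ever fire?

Yes

Y and V are on, so Z activates (Gate 8).
Gate 3: V, Z, and Y on → Q on.
Gate 2: Q on → C on.
Gate 1: C and V on → P on.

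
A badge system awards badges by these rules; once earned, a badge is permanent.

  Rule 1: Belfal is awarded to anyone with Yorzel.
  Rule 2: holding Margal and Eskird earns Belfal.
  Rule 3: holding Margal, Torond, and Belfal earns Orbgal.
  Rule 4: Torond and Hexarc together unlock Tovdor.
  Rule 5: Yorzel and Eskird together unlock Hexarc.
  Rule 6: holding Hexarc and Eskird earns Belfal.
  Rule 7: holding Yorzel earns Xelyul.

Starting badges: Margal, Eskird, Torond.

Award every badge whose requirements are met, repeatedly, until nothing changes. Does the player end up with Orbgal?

With Margal and Eskird, Belfal is earned (Rule 2).
With Margal, Torond, and Belfal, Orbgal is earned (Rule 3).

Yes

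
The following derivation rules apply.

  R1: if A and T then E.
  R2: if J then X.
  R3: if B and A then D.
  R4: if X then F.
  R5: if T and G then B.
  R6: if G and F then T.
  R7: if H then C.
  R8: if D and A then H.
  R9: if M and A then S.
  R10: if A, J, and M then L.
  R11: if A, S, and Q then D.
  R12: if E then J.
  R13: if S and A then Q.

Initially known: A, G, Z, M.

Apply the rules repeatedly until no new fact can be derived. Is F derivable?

No

F would need X (R4), but X is never established.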